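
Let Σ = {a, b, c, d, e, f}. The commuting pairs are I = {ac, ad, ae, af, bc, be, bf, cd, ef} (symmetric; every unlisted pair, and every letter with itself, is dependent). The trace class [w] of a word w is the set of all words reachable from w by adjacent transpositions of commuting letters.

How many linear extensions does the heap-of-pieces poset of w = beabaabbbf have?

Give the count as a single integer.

90

piece 0:b — minimal
piece 1:e — minimal
piece 2:a rests on {0:b}
piece 3:b rests on {2:a}
piece 4:a rests on {3:b}
piece 5:a rests on {4:a}
piece 6:b rests on {5:a}
piece 7:b rests on {6:b}
piece 8:b rests on {7:b}
piece 9:f — minimal
minimal pieces: {0:b, 1:e, 9:f}
ways to finish when only these pieces remain (= sum over removing one remaining piece with nothing left below it):
  1 left: {1}→1  {8}→1  {9}→1
  2 left: {1,8}→2  {1,9}→2  {7,8}→1  {8,9}→2
  3 left: {1,7,8}→3  {1,8,9}→6  {6,7,8}→1  {7,8,9}→3
  4 left: {1,6,7,8}→4  {1,7,8,9}→12  {5,6,7,8}→1  {6,7,8,9}→4
  5 left: {1,5,6,7,8}→5  {1,6,7,8,9}→20  {4,5,6,7,8}→1  {5,6,7,8,9}→5
  6 left: {1,4,5,6,7,8}→6  {1,5,6,7,8,9}→30  {3,4,5,6,7,8}→1  {4,5,6,7,8,9}→6
  7 left: {1,3,4,5,6,7,8}→7  {1,4,5,6,7,8,9}→42  {2,3,4,5,6,7,8}→1  {3,4,5,6,7,8,9}→7
  8 left: {0,2,3,4,5,6,7,8}→1  {1,2,3,4,5,6,7,8}→8  {1,3,4,5,6,7,8,9}→56  {2,3,4,5,6,7,8,9}→8
  placing 0:b first → 72 extensions
  placing 1:e first → 9 extensions
  placing 9:f first → 9 extensions
total linear extensions = 90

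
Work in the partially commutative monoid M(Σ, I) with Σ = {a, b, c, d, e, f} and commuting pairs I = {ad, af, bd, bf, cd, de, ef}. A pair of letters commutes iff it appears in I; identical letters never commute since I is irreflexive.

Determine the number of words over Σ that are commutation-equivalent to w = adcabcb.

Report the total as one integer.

7

0(a) covers ∅
1(d) covers ∅
2(c) covers 0:a
3(a) covers 2:c
4(b) covers 3:a
5(c) covers 4:b
6(b) covers 5:c
floor of heap: 0:a, 1:d
completions by unplaced set U, small U first (add the entries for U minus each lowest piece of U):
  |U|=1: {1}:1  {6}:1
  |U|=2: {1,6}:2  {5,6}:1
  |U|=3: {1,5,6}:3  {4,5,6}:1
  |U|=4: {1,4,5,6}:4  {3,4,5,6}:1
  |U|=5: {1,3,4,5,6}:5  {2,3,4,5,6}:1
  start at 0(a): 6
  start at 1(d): 1
sum over floor = 7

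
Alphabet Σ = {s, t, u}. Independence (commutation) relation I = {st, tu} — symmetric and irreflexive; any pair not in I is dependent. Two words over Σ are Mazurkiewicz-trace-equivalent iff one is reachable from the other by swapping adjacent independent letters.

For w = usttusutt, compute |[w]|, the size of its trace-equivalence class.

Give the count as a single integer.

drop 0:u onto floor
drop 1:s onto {0:u}
drop 2:t onto floor
drop 3:t onto {2:t}
drop 4:u onto {1:s}
drop 5:s onto {4:u}
drop 6:u onto {5:s}
drop 7:t onto {3:t}
drop 8:t onto {7:t}
ground layer = {0:u, 2:t}
drop-orders for the pieces not yet dropped (sum over which currently-grounded one goes next):
  1 to go: {6} 1  {8} 1
  2 to go: {5,6} 1  {6,8} 2  {7,8} 1
  3 to go: {3,7,8} 1  {4,5,6} 1  {5,6,8} 3  {6,7,8} 3
  4 to go: {1,4,5,6} 1  {2,3,7,8} 1  {3,6,7,8} 4  {4,5,6,8} 4  {5,6,7,8} 6
  5 to go: {0,1,4,5,6} 1  {1,4,5,6,8} 5  {2,3,6,7,8} 5  {3,5,6,7,8} 10  {4,5,6,7,8} 10
  6 to go: {0,1,4,5,6,8} 6  {1,4,5,6,7,8} 15  {2,3,5,6,7,8} 15  {3,4,5,6,7,8} 20
  7 to go: {0,1,4,5,6,7,8} 21  {1,3,4,5,6,7,8} 35  {2,3,4,5,6,7,8} 35
  if 0:u drops first: 70 orders
  if 2:t drops first: 56 orders
heap linearizations: 126

126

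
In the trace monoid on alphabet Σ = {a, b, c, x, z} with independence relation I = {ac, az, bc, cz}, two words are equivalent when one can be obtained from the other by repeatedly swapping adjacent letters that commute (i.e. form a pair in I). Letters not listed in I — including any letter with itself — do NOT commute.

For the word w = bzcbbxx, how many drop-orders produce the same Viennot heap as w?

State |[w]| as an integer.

5

piece 0:b — minimal
piece 1:z rests on {0:b}
piece 2:c — minimal
piece 3:b rests on {1:z}
piece 4:b rests on {3:b}
piece 5:x rests on {2:c, 4:b}
piece 6:x rests on {5:x}
minimal pieces: {0:b, 2:c}
ways to finish when only these pieces remain (= sum over removing one remaining piece with nothing left below it):
  1 left: {6}→1
  2 left: {5,6}→1
  3 left: {2,5,6}→1  {4,5,6}→1
  4 left: {2,4,5,6}→2  {3,4,5,6}→1
  5 left: {1,3,4,5,6}→1  {2,3,4,5,6}→3
  placing 0:b first → 4 extensions
  placing 2:c first → 1 extensions
total linear extensions = 5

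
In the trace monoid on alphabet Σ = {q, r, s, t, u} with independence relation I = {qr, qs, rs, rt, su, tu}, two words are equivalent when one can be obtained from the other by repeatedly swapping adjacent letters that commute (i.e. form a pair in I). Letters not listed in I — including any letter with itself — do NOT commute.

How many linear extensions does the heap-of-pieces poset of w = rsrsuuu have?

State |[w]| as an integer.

21

drop 0:r onto floor
drop 1:s onto floor
drop 2:r onto {0:r}
drop 3:s onto {1:s}
drop 4:u onto {2:r}
drop 5:u onto {4:u}
drop 6:u onto {5:u}
ground layer = {0:r, 1:s}
drop-orders for the pieces not yet dropped (sum over which currently-grounded one goes next):
  1 to go: {3} 1  {6} 1
  2 to go: {1,3} 1  {3,6} 2  {5,6} 1
  3 to go: {1,3,6} 3  {3,5,6} 3  {4,5,6} 1
  4 to go: {1,3,5,6} 6  {2,4,5,6} 1  {3,4,5,6} 4
  5 to go: {0,2,4,5,6} 1  {1,3,4,5,6} 10  {2,3,4,5,6} 5
  if 0:r drops first: 15 orders
  if 1:s drops first: 6 orders
heap linearizations: 21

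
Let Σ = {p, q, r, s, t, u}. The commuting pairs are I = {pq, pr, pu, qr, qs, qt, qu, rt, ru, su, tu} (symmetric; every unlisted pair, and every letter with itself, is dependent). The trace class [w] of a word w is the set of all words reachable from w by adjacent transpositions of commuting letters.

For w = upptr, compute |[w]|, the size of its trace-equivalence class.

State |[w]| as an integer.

piece 0:u — minimal
piece 1:p — minimal
piece 2:p rests on {1:p}
piece 3:t rests on {2:p}
piece 4:r — minimal
minimal pieces: {0:u, 1:p, 4:r}
ways to finish when only these pieces remain (= sum over removing one remaining piece with nothing left below it):
  1 left: {0}→1  {3}→1  {4}→1
  2 left: {0,3}→2  {0,4}→2  {2,3}→1  {3,4}→2
  3 left: {0,2,3}→3  {0,3,4}→6  {1,2,3}→1  {2,3,4}→3
  placing 0:u first → 4 extensions
  placing 1:p first → 12 extensions
  placing 4:r first → 4 extensions
total linear extensions = 20

20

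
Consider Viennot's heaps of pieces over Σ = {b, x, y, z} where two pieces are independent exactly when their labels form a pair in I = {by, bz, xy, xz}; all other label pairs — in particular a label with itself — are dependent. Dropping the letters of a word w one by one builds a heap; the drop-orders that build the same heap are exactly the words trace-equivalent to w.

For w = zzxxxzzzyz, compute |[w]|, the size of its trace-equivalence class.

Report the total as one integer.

piece 0:z — minimal
piece 1:z rests on {0:z}
piece 2:x — minimal
piece 3:x rests on {2:x}
piece 4:x rests on {3:x}
piece 5:z rests on {1:z}
piece 6:z rests on {5:z}
piece 7:z rests on {6:z}
piece 8:y rests on {7:z}
piece 9:z rests on {8:y}
minimal pieces: {0:z, 2:x}
ways to finish when only these pieces remain (= sum over removing one remaining piece with nothing left below it):
  1 left: {4}→1  {9}→1
  2 left: {3,4}→1  {4,9}→2  {8,9}→1
  3 left: {2,3,4}→1  {3,4,9}→3  {4,8,9}→3  {7,8,9}→1
  4 left: {2,3,4,9}→4  {3,4,8,9}→6  {4,7,8,9}→4  {6,7,8,9}→1
  5 left: {2,3,4,8,9}→10  {3,4,7,8,9}→10  {4,6,7,8,9}→5  {5,6,7,8,9}→1
  6 left: {1,5,6,7,8,9}→1  {2,3,4,7,8,9}→20  {3,4,6,7,8,9}→15  {4,5,6,7,8,9}→6
  7 left: {0,1,5,6,7,8,9}→1  {1,4,5,6,7,8,9}→7  {2,3,4,6,7,8,9}→35  {3,4,5,6,7,8,9}→21
  8 left: {0,1,4,5,6,7,8,9}→8  {1,3,4,5,6,7,8,9}→28  {2,3,4,5,6,7,8,9}→56
  placing 0:z first → 84 extensions
  placing 2:x first → 36 extensions
total linear extensions = 120

120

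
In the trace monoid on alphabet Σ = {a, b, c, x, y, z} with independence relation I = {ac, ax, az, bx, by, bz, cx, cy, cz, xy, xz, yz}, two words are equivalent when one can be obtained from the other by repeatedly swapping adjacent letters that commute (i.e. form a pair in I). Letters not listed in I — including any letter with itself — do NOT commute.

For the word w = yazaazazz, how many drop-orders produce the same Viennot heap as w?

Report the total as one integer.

126

#0=y has no predecessor
#1=a depends on [0:y]
#2=z has no predecessor
#3=a depends on [1:a]
#4=a depends on [3:a]
#5=z depends on [2:z]
#6=a depends on [4:a]
#7=z depends on [5:z]
#8=z depends on [7:z]
sources: [0:y, 2:z]
N(rest) = Σ N(rest − s) over sources s of rest; N(one piece) = 1:
  size 1 → [6]=1  [8]=1
  size 2 → [4,6]=1  [6,8]=2  [7,8]=1
  size 3 → [3,4,6]=1  [4,6,8]=3  [5,7,8]=1  [6,7,8]=3
  size 4 → [1,3,4,6]=1  [2,5,7,8]=1  [3,4,6,8]=4  [4,6,7,8]=6  [5,6,7,8]=4
  size 5 → [0,1,3,4,6]=1  [1,3,4,6,8]=5  [2,5,6,7,8]=5  [3,4,6,7,8]=10  [4,5,6,7,8]=10
  size 6 → [0,1,3,4,6,8]=6  [1,3,4,6,7,8]=15  [2,4,5,6,7,8]=15  [3,4,5,6,7,8]=20
  size 7 → [0,1,3,4,6,7,8]=21  [1,3,4,5,6,7,8]=35  [2,3,4,5,6,7,8]=35
  first=0(y) contributes 70
  first=2(z) contributes 56
|[w]| = 126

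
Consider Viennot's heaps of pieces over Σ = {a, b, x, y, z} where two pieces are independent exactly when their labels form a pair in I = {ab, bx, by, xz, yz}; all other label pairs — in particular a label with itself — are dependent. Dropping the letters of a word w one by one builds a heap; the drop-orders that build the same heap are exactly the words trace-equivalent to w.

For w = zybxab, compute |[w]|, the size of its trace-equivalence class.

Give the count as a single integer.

19

piece 0:z — minimal
piece 1:y — minimal
piece 2:b rests on {0:z}
piece 3:x rests on {1:y}
piece 4:a rests on {0:z, 3:x}
piece 5:b rests on {2:b}
minimal pieces: {0:z, 1:y}
ways to finish when only these pieces remain (= sum over removing one remaining piece with nothing left below it):
  1 left: {4}→1  {5}→1
  2 left: {2,5}→1  {3,4}→1  {4,5}→2
  3 left: {1,3,4}→1  {2,4,5}→3  {3,4,5}→3
  4 left: {0,2,4,5}→3  {1,3,4,5}→4  {2,3,4,5}→6
  placing 0:z first → 10 extensions
  placing 1:y first → 9 extensions
total linear extensions = 19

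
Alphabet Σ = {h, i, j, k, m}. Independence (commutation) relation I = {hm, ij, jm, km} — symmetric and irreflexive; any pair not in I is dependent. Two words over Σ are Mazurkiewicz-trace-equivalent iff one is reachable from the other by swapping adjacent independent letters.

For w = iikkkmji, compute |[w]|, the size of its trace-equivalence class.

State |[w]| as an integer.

9

piece 0:i — minimal
piece 1:i rests on {0:i}
piece 2:k rests on {1:i}
piece 3:k rests on {2:k}
piece 4:k rests on {3:k}
piece 5:m rests on {1:i}
piece 6:j rests on {4:k}
piece 7:i rests on {4:k, 5:m}
minimal pieces: {0:i}
ways to finish when only these pieces remain (= sum over removing one remaining piece with nothing left below it):
  1 left: {6}→1  {7}→1
  2 left: {5,7}→1  {6,7}→2
  3 left: {4,6,7}→2  {5,6,7}→3
  4 left: {3,4,6,7}→2  {4,5,6,7}→5
  5 left: {2,3,4,6,7}→2  {3,4,5,6,7}→7
  6 left: {2,3,4,5,6,7}→9
  placing 0:i first → 9 extensions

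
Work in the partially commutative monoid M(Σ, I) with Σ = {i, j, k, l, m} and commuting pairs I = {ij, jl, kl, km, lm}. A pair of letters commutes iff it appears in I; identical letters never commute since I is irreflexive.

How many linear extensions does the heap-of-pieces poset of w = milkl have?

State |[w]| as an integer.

drop 0:m onto floor
drop 1:i onto {0:m}
drop 2:l onto {1:i}
drop 3:k onto {1:i}
drop 4:l onto {2:l}
ground layer = {0:m}
drop-orders for the pieces not yet dropped (sum over which currently-grounded one goes next):
  1 to go: {3} 1  {4} 1
  2 to go: {2,4} 1  {3,4} 2
  3 to go: {2,3,4} 3
  if 0:m drops first: 3 orders

3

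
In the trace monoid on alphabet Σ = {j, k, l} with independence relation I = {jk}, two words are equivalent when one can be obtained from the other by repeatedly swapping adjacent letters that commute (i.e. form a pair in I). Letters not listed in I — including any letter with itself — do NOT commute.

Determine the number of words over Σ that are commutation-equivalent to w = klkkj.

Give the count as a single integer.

piece 0:k — minimal
piece 1:l rests on {0:k}
piece 2:k rests on {1:l}
piece 3:k rests on {2:k}
piece 4:j rests on {1:l}
minimal pieces: {0:k}
ways to finish when only these pieces remain (= sum over removing one remaining piece with nothing left below it):
  1 left: {3}→1  {4}→1
  2 left: {2,3}→1  {3,4}→2
  3 left: {2,3,4}→3
  placing 0:k first → 3 extensions

3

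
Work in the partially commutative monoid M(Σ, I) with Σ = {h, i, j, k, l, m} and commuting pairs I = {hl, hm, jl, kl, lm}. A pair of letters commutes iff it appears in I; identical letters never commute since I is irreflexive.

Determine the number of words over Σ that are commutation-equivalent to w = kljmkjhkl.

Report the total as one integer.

36

piece 0:k — minimal
piece 1:l — minimal
piece 2:j rests on {0:k}
piece 3:m rests on {2:j}
piece 4:k rests on {3:m}
piece 5:j rests on {4:k}
piece 6:h rests on {5:j}
piece 7:k rests on {6:h}
piece 8:l rests on {1:l}
minimal pieces: {0:k, 1:l}
ways to finish when only these pieces remain (= sum over removing one remaining piece with nothing left below it):
  1 left: {7}→1  {8}→1
  2 left: {1,8}→1  {6,7}→1  {7,8}→2
  3 left: {1,7,8}→3  {5,6,7}→1  {6,7,8}→3
  4 left: {1,6,7,8}→6  {4,5,6,7}→1  {5,6,7,8}→4
  5 left: {1,5,6,7,8}→10  {3,4,5,6,7}→1  {4,5,6,7,8}→5
  6 left: {1,4,5,6,7,8}→15  {2,3,4,5,6,7}→1  {3,4,5,6,7,8}→6
  7 left: {0,2,3,4,5,6,7}→1  {1,3,4,5,6,7,8}→21  {2,3,4,5,6,7,8}→7
  placing 0:k first → 28 extensions
  placing 1:l first → 8 extensions
total linear extensions = 36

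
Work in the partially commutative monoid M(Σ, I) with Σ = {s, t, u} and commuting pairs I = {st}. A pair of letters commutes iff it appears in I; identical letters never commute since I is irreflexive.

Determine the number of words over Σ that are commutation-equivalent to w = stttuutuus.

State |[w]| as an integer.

drop 0:s onto floor
drop 1:t onto floor
drop 2:t onto {1:t}
drop 3:t onto {2:t}
drop 4:u onto {0:s, 3:t}
drop 5:u onto {4:u}
drop 6:t onto {5:u}
drop 7:u onto {6:t}
drop 8:u onto {7:u}
drop 9:s onto {8:u}
ground layer = {0:s, 1:t}
drop-orders for the pieces not yet dropped (sum over which currently-grounded one goes next):
  1 to go: {9} 1
  2 to go: {8,9} 1
  3 to go: {7,8,9} 1
  4 to go: {6,7,8,9} 1
  5 to go: {5,6,7,8,9} 1
  6 to go: {4,5,6,7,8,9} 1
  7 to go: {0,4,5,6,7,8,9} 1  {3,4,5,6,7,8,9} 1
  8 to go: {0,3,4,5,6,7,8,9} 2  {2,3,4,5,6,7,8,9} 1
  if 0:s drops first: 1 orders
  if 1:t drops first: 3 orders
heap linearizations: 4

4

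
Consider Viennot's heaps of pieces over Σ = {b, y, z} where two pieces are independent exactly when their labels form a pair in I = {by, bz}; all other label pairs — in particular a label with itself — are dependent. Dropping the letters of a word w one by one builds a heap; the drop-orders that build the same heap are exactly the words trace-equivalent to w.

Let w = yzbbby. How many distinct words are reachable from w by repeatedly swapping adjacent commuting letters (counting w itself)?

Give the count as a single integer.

drop 0:y onto floor
drop 1:z onto {0:y}
drop 2:b onto floor
drop 3:b onto {2:b}
drop 4:b onto {3:b}
drop 5:y onto {1:z}
ground layer = {0:y, 2:b}
drop-orders for the pieces not yet dropped (sum over which currently-grounded one goes next):
  1 to go: {4} 1  {5} 1
  2 to go: {1,5} 1  {3,4} 1  {4,5} 2
  3 to go: {0,1,5} 1  {1,4,5} 3  {2,3,4} 1  {3,4,5} 3
  4 to go: {0,1,4,5} 4  {1,3,4,5} 6  {2,3,4,5} 4
  if 0:y drops first: 10 orders
  if 2:b drops first: 10 orders
heap linearizations: 20

20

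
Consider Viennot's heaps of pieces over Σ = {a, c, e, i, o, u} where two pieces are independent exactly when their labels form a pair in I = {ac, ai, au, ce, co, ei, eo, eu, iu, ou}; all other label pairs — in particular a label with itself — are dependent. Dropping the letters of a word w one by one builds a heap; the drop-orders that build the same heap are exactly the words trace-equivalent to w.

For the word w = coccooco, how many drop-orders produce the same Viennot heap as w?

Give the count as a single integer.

70

drop 0:c onto floor
drop 1:o onto floor
drop 2:c onto {0:c}
drop 3:c onto {2:c}
drop 4:o onto {1:o}
drop 5:o onto {4:o}
drop 6:c onto {3:c}
drop 7:o onto {5:o}
ground layer = {0:c, 1:o}
drop-orders for the pieces not yet dropped (sum over which currently-grounded one goes next):
  1 to go: {6} 1  {7} 1
  2 to go: {3,6} 1  {5,7} 1  {6,7} 2
  3 to go: {2,3,6} 1  {3,6,7} 3  {4,5,7} 1  {5,6,7} 3
  4 to go: {0,2,3,6} 1  {1,4,5,7} 1  {2,3,6,7} 4  {3,5,6,7} 6  {4,5,6,7} 4
  5 to go: {0,2,3,6,7} 5  {1,4,5,6,7} 5  {2,3,5,6,7} 10  {3,4,5,6,7} 10
  6 to go: {0,2,3,5,6,7} 15  {1,3,4,5,6,7} 15  {2,3,4,5,6,7} 20
  if 0:c drops first: 35 orders
  if 1:o drops first: 35 orders
heap linearizations: 70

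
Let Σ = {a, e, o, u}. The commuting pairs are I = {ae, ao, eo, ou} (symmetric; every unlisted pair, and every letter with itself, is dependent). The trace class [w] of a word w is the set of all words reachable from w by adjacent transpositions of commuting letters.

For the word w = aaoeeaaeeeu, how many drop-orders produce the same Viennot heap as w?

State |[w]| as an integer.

1386

piece 0:a — minimal
piece 1:a rests on {0:a}
piece 2:o — minimal
piece 3:e — minimal
piece 4:e rests on {3:e}
piece 5:a rests on {1:a}
piece 6:a rests on {5:a}
piece 7:e rests on {4:e}
piece 8:e rests on {7:e}
piece 9:e rests on {8:e}
piece 10:u rests on {6:a, 9:e}
minimal pieces: {0:a, 2:o, 3:e}
ways to finish when only these pieces remain (= sum over removing one remaining piece with nothing left below it):
  1 left: {2}→1  {10}→1
  2 left: {2,10}→2  {6,10}→1  {9,10}→1
  3 left: {2,6,10}→3  {2,9,10}→3  {5,6,10}→1  {6,9,10}→2  {8,9,10}→1
  4 left: {1,5,6,10}→1  {2,5,6,10}→4  {2,6,9,10}→8  {2,8,9,10}→4  {5,6,9,10}→3  {6,8,9,10}→3  {7,8,9,10}→1
  5 left: {0,1,5,6,10}→1  {1,2,5,6,10}→5  {1,5,6,9,10}→4  {2,5,6,9,10}→15  {2,6,8,9,10}→15  {2,7,8,9,10}→5  {4,7,8,9,10}→1  {5,6,8,9,10}→6  {6,7,8,9,10}→4
  6 left: {0,1,2,5,6,10}→6  {0,1,5,6,9,10}→5  {1,2,5,6,9,10}→24  {1,5,6,8,9,10}→10  {2,4,7,8,9,10}→6  {2,5,6,8,9,10}→36  {2,6,7,8,9,10}→24  {3,4,7,8,9,10}→1  {4,6,7,8,9,10}→5  {5,6,7,8,9,10}→10
  7 left: {0,1,2,5,6,9,10}→35  {0,1,5,6,8,9,10}→15  {1,2,5,6,8,9,10}→70  {1,5,6,7,8,9,10}→20  {2,3,4,7,8,9,10}→7  {2,4,6,7,8,9,10}→35  {2,5,6,7,8,9,10}→70  {3,4,6,7,8,9,10}→6  {4,5,6,7,8,9,10}→15
  8 left: {0,1,2,5,6,8,9,10}→120  {0,1,5,6,7,8,9,10}→35  {1,2,5,6,7,8,9,10}→160  {1,4,5,6,7,8,9,10}→35  {2,3,4,6,7,8,9,10}→48  {2,4,5,6,7,8,9,10}→120  {3,4,5,6,7,8,9,10}→21
  9 left: {0,1,2,5,6,7,8,9,10}→315  {0,1,4,5,6,7,8,9,10}→70  {1,2,4,5,6,7,8,9,10}→315  {1,3,4,5,6,7,8,9,10}→56  {2,3,4,5,6,7,8,9,10}→189
  placing 0:a first → 560 extensions
  placing 2:o first → 126 extensions
  placing 3:e first → 700 extensions
total linear extensions = 1386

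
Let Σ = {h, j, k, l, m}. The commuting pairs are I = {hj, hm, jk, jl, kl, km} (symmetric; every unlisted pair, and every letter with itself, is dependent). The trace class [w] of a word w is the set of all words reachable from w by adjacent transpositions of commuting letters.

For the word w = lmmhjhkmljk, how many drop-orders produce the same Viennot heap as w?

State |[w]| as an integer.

#0=l has no predecessor
#1=m depends on [0:l]
#2=m depends on [1:m]
#3=h depends on [0:l]
#4=j depends on [2:m]
#5=h depends on [3:h]
#6=k depends on [5:h]
#7=m depends on [4:j]
#8=l depends on [5:h, 7:m]
#9=j depends on [7:m]
#10=k depends on [6:k]
sources: [0:l]
N(rest) = Σ N(rest − s) over sources s of rest; N(one piece) = 1:
  size 1 → [8]=1  [9]=1  [10]=1
  size 2 → [6,10]=1  [8,9]=2  [8,10]=2  [9,10]=2
  size 3 → [6,8,10]=3  [6,9,10]=3  [7,8,9]=2  [8,9,10]=6
  size 4 → [4,7,8,9]=2  [5,6,8,10]=3  [6,8,9,10]=12  [7,8,9,10]=8
  size 5 → [2,4,7,8,9]=2  [3,5,6,8,10]=3  [4,7,8,9,10]=10  [5,6,8,9,10]=15  [6,7,8,9,10]=20
  size 6 → [1,2,4,7,8,9]=2  [2,4,7,8,9,10]=12  [3,5,6,8,9,10]=18  [4,6,7,8,9,10]=30  [5,6,7,8,9,10]=35
  size 7 → [1,2,4,7,8,9,10]=14  [2,4,6,7,8,9,10]=42  [3,5,6,7,8,9,10]=53  [4,5,6,7,8,9,10]=65
  size 8 → [1,2,4,6,7,8,9,10]=56  [2,4,5,6,7,8,9,10]=107  [3,4,5,6,7,8,9,10]=118
  size 9 → [1,2,4,5,6,7,8,9,10]=163  [2,3,4,5,6,7,8,9,10]=225
  first=0(l) contributes 388

388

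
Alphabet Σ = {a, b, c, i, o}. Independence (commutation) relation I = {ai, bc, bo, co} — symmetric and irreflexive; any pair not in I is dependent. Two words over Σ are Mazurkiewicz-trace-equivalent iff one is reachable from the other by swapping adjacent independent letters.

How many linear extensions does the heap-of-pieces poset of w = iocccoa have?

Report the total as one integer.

10

0(i) covers ∅
1(o) covers 0:i
2(c) covers 0:i
3(c) covers 2:c
4(c) covers 3:c
5(o) covers 1:o
6(a) covers 4:c, 5:o
floor of heap: 0:i
completions by unplaced set U, small U first (add the entries for U minus each lowest piece of U):
  |U|=1: {6}:1
  |U|=2: {4,6}:1  {5,6}:1
  |U|=3: {1,5,6}:1  {3,4,6}:1  {4,5,6}:2
  |U|=4: {1,4,5,6}:3  {2,3,4,6}:1  {3,4,5,6}:3
  |U|=5: {1,3,4,5,6}:6  {2,3,4,5,6}:4
  start at 0(i): 10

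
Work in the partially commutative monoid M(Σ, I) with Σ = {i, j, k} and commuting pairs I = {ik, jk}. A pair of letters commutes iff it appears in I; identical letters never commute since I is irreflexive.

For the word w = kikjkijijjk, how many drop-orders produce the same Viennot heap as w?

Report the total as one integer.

0(k) covers ∅
1(i) covers ∅
2(k) covers 0:k
3(j) covers 1:i
4(k) covers 2:k
5(i) covers 3:j
6(j) covers 5:i
7(i) covers 6:j
8(j) covers 7:i
9(j) covers 8:j
10(k) covers 4:k
floor of heap: 0:k, 1:i
completions by unplaced set U, small U first (add the entries for U minus each lowest piece of U):
  |U|=1: {9}:1  {10}:1
  |U|=2: {4,10}:1  {8,9}:1  {9,10}:2
  |U|=3: {2,4,10}:1  {4,9,10}:3  {7,8,9}:1  {8,9,10}:3
  |U|=4: {0,2,4,10}:1  {2,4,9,10}:4  {4,8,9,10}:6  {6,7,8,9}:1  {7,8,9,10}:4
  |U|=5: {0,2,4,9,10}:5  {2,4,8,9,10}:10  {4,7,8,9,10}:10  {5,6,7,8,9}:1  {6,7,8,9,10}:5
  |U|=6: {0,2,4,8,9,10}:15  {2,4,7,8,9,10}:20  {3,5,6,7,8,9}:1  {4,6,7,8,9,10}:15  {5,6,7,8,9,10}:6
  |U|=7: {0,2,4,7,8,9,10}:35  {1,3,5,6,7,8,9}:1  {2,4,6,7,8,9,10}:35  {3,5,6,7,8,9,10}:7  {4,5,6,7,8,9,10}:21
  |U|=8: {0,2,4,6,7,8,9,10}:70  {1,3,5,6,7,8,9,10}:8  {2,4,5,6,7,8,9,10}:56  {3,4,5,6,7,8,9,10}:28
  |U|=9: {0,2,4,5,6,7,8,9,10}:126  {1,3,4,5,6,7,8,9,10}:36  {2,3,4,5,6,7,8,9,10}:84
  start at 0(k): 120
  start at 1(i): 210
sum over floor = 330

330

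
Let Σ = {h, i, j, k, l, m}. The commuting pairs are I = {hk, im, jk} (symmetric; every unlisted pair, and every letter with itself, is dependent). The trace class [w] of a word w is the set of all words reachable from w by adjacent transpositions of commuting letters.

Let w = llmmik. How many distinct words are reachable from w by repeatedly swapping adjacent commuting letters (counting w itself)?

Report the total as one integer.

3

drop 0:l onto floor
drop 1:l onto {0:l}
drop 2:m onto {1:l}
drop 3:m onto {2:m}
drop 4:i onto {1:l}
drop 5:k onto {3:m, 4:i}
ground layer = {0:l}
drop-orders for the pieces not yet dropped (sum over which currently-grounded one goes next):
  1 to go: {5} 1
  2 to go: {3,5} 1  {4,5} 1
  3 to go: {2,3,5} 1  {3,4,5} 2
  4 to go: {2,3,4,5} 3
  if 0:l drops first: 3 orders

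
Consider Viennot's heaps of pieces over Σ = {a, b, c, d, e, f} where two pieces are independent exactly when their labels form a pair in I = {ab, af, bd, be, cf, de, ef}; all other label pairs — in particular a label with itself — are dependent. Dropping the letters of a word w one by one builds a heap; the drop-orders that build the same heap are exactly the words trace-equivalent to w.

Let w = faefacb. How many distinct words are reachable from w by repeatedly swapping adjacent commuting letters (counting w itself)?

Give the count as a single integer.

15

drop 0:f onto floor
drop 1:a onto floor
drop 2:e onto {1:a}
drop 3:f onto {0:f}
drop 4:a onto {2:e}
drop 5:c onto {4:a}
drop 6:b onto {3:f, 5:c}
ground layer = {0:f, 1:a}
drop-orders for the pieces not yet dropped (sum over which currently-grounded one goes next):
  1 to go: {6} 1
  2 to go: {3,6} 1  {5,6} 1
  3 to go: {0,3,6} 1  {3,5,6} 2  {4,5,6} 1
  4 to go: {0,3,5,6} 3  {2,4,5,6} 1  {3,4,5,6} 3
  5 to go: {0,3,4,5,6} 6  {1,2,4,5,6} 1  {2,3,4,5,6} 4
  if 0:f drops first: 5 orders
  if 1:a drops first: 10 orders
heap linearizations: 15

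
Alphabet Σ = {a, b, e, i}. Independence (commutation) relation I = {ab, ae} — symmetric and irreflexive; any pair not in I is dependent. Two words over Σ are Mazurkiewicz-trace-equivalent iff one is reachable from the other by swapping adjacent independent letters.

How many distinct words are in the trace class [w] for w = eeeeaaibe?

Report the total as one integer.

15

#0=e has no predecessor
#1=e depends on [0:e]
#2=e depends on [1:e]
#3=e depends on [2:e]
#4=a has no predecessor
#5=a depends on [4:a]
#6=i depends on [3:e, 5:a]
#7=b depends on [6:i]
#8=e depends on [7:b]
sources: [0:e, 4:a]
N(rest) = Σ N(rest − s) over sources s of rest; N(one piece) = 1:
  size 1 → [8]=1
  size 2 → [7,8]=1
  size 3 → [6,7,8]=1
  size 4 → [3,6,7,8]=1  [5,6,7,8]=1
  size 5 → [2,3,6,7,8]=1  [3,5,6,7,8]=2  [4,5,6,7,8]=1
  size 6 → [1,2,3,6,7,8]=1  [2,3,5,6,7,8]=3  [3,4,5,6,7,8]=3
  size 7 → [0,1,2,3,6,7,8]=1  [1,2,3,5,6,7,8]=4  [2,3,4,5,6,7,8]=6
  first=0(e) contributes 10
  first=4(a) contributes 5
|[w]| = 15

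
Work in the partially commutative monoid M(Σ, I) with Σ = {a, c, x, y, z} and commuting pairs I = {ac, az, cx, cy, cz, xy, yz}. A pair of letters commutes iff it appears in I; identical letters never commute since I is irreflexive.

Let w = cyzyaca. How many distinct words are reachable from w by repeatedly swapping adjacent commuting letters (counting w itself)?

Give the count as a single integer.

105

#0=c has no predecessor
#1=y has no predecessor
#2=z has no predecessor
#3=y depends on [1:y]
#4=a depends on [3:y]
#5=c depends on [0:c]
#6=a depends on [4:a]
sources: [0:c, 1:y, 2:z]
N(rest) = Σ N(rest − s) over sources s of rest; N(one piece) = 1:
  size 1 → [2]=1  [5]=1  [6]=1
  size 2 → [0,5]=1  [2,5]=2  [2,6]=2  [4,6]=1  [5,6]=2
  size 3 → [0,2,5]=3  [0,5,6]=3  [2,4,6]=3  [2,5,6]=6  [3,4,6]=1  [4,5,6]=3
  size 4 → [0,2,5,6]=12  [0,4,5,6]=6  [1,3,4,6]=1  [2,3,4,6]=4  [2,4,5,6]=12  [3,4,5,6]=4
  size 5 → [0,2,4,5,6]=30  [0,3,4,5,6]=10  [1,2,3,4,6]=5  [1,3,4,5,6]=5  [2,3,4,5,6]=20
  first=0(c) contributes 30
  first=1(y) contributes 60
  first=2(z) contributes 15
|[w]| = 105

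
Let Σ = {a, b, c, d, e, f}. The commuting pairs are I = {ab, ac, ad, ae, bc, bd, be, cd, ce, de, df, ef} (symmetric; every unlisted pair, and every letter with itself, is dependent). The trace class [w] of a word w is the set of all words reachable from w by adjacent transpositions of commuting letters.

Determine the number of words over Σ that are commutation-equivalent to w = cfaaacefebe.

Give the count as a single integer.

drop 0:c onto floor
drop 1:f onto {0:c}
drop 2:a onto {1:f}
drop 3:a onto {2:a}
drop 4:a onto {3:a}
drop 5:c onto {1:f}
drop 6:e onto floor
drop 7:f onto {4:a, 5:c}
drop 8:e onto {6:e}
drop 9:b onto {7:f}
drop 10:e onto {8:e}
ground layer = {0:c, 6:e}
drop-orders for the pieces not yet dropped (sum over which currently-grounded one goes next):
  1 to go: {9} 1  {10} 1
  2 to go: {7,9} 1  {8,10} 1  {9,10} 2
  3 to go: {4,7,9} 1  {5,7,9} 1  {6,8,10} 1  {7,9,10} 3  {8,9,10} 3
  4 to go: {3,4,7,9} 1  {4,5,7,9} 2  {4,7,9,10} 4  {5,7,9,10} 4  {6,8,9,10} 4  {7,8,9,10} 6
  5 to go: {2,3,4,7,9} 1  {3,4,5,7,9} 3  {3,4,7,9,10} 5  {4,5,7,9,10} 10  {4,7,8,9,10} 10  {5,7,8,9,10} 10  {6,7,8,9,10} 10
  6 to go: {2,3,4,5,7,9} 4  {2,3,4,7,9,10} 6  {3,4,5,7,9,10} 18  {3,4,7,8,9,10} 15  {4,5,7,8,9,10} 30  {4,6,7,8,9,10} 20  {5,6,7,8,9,10} 20
  7 to go: {1,2,3,4,5,7,9} 4  {2,3,4,5,7,9,10} 28  {2,3,4,7,8,9,10} 21  {3,4,5,7,8,9,10} 63  {3,4,6,7,8,9,10} 35  {4,5,6,7,8,9,10} 70
  8 to go: {0,1,2,3,4,5,7,9} 4  {1,2,3,4,5,7,9,10} 32  {2,3,4,5,7,8,9,10} 112  {2,3,4,6,7,8,9,10} 56  {3,4,5,6,7,8,9,10} 168
  9 to go: {0,1,2,3,4,5,7,9,10} 36  {1,2,3,4,5,7,8,9,10} 144  {2,3,4,5,6,7,8,9,10} 336
  if 0:c drops first: 480 orders
  if 6:e drops first: 180 orders
heap linearizations: 660

660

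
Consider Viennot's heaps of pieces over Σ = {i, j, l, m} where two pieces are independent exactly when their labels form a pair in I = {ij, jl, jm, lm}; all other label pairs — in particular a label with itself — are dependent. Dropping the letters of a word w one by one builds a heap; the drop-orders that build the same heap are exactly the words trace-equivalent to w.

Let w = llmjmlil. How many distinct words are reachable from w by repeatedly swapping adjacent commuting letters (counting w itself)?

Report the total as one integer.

drop 0:l onto floor
drop 1:l onto {0:l}
drop 2:m onto floor
drop 3:j onto floor
drop 4:m onto {2:m}
drop 5:l onto {1:l}
drop 6:i onto {4:m, 5:l}
drop 7:l onto {6:i}
ground layer = {0:l, 2:m, 3:j}
drop-orders for the pieces not yet dropped (sum over which currently-grounded one goes next):
  1 to go: {3} 1  {7} 1
  2 to go: {3,7} 2  {6,7} 1
  3 to go: {3,6,7} 3  {4,6,7} 1  {5,6,7} 1
  4 to go: {1,5,6,7} 1  {2,4,6,7} 1  {3,4,6,7} 4  {3,5,6,7} 4  {4,5,6,7} 2
  5 to go: {0,1,5,6,7} 1  {1,3,5,6,7} 5  {1,4,5,6,7} 3  {2,3,4,6,7} 5  {2,4,5,6,7} 3  {3,4,5,6,7} 10
  6 to go: {0,1,3,5,6,7} 6  {0,1,4,5,6,7} 4  {1,2,4,5,6,7} 6  {1,3,4,5,6,7} 18  {2,3,4,5,6,7} 18
  if 0:l drops first: 42 orders
  if 2:m drops first: 28 orders
  if 3:j drops first: 10 orders
heap linearizations: 80

80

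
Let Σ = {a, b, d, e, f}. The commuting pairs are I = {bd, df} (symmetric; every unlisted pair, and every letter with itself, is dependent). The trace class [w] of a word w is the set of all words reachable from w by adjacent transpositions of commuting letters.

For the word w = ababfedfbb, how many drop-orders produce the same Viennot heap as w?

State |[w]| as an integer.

#0=a has no predecessor
#1=b depends on [0:a]
#2=a depends on [1:b]
#3=b depends on [2:a]
#4=f depends on [3:b]
#5=e depends on [4:f]
#6=d depends on [5:e]
#7=f depends on [5:e]
#8=b depends on [7:f]
#9=b depends on [8:b]
sources: [0:a]
N(rest) = Σ N(rest − s) over sources s of rest; N(one piece) = 1:
  size 1 → [6]=1  [9]=1
  size 2 → [6,9]=2  [8,9]=1
  size 3 → [6,8,9]=3  [7,8,9]=1
  size 4 → [6,7,8,9]=4
  size 5 → [5,6,7,8,9]=4
  size 6 → [4,5,6,7,8,9]=4
  size 7 → [3,4,5,6,7,8,9]=4
  size 8 → [2,3,4,5,6,7,8,9]=4
  first=0(a) contributes 4

4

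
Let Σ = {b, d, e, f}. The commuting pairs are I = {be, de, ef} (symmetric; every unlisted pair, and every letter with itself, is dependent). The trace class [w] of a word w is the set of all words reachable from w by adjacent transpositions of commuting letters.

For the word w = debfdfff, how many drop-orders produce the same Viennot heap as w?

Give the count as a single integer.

8

drop 0:d onto floor
drop 1:e onto floor
drop 2:b onto {0:d}
drop 3:f onto {2:b}
drop 4:d onto {3:f}
drop 5:f onto {4:d}
drop 6:f onto {5:f}
drop 7:f onto {6:f}
ground layer = {0:d, 1:e}
drop-orders for the pieces not yet dropped (sum over which currently-grounded one goes next):
  1 to go: {1} 1  {7} 1
  2 to go: {1,7} 2  {6,7} 1
  3 to go: {1,6,7} 3  {5,6,7} 1
  4 to go: {1,5,6,7} 4  {4,5,6,7} 1
  5 to go: {1,4,5,6,7} 5  {3,4,5,6,7} 1
  6 to go: {1,3,4,5,6,7} 6  {2,3,4,5,6,7} 1
  if 0:d drops first: 7 orders
  if 1:e drops first: 1 orders
heap linearizations: 8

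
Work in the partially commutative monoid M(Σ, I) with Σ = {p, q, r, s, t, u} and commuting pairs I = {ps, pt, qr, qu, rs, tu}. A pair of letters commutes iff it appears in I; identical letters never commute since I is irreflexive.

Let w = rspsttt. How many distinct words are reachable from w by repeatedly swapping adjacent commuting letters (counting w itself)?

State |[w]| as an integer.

15

#0=r has no predecessor
#1=s has no predecessor
#2=p depends on [0:r]
#3=s depends on [1:s]
#4=t depends on [0:r, 3:s]
#5=t depends on [4:t]
#6=t depends on [5:t]
sources: [0:r, 1:s]
N(rest) = Σ N(rest − s) over sources s of rest; N(one piece) = 1:
  size 1 → [2]=1  [6]=1
  size 2 → [2,6]=2  [5,6]=1
  size 3 → [2,5,6]=3  [4,5,6]=1
  size 4 → [2,4,5,6]=4  [3,4,5,6]=1
  size 5 → [0,2,4,5,6]=4  [1,3,4,5,6]=1  [2,3,4,5,6]=5
  first=0(r) contributes 6
  first=1(s) contributes 9
|[w]| = 15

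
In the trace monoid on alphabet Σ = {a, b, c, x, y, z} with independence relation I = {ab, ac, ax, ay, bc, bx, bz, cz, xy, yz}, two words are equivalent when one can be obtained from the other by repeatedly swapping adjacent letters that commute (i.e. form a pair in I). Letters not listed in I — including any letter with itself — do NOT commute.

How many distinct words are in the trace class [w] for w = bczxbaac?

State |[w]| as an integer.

0(b) covers ∅
1(c) covers ∅
2(z) covers ∅
3(x) covers 1:c, 2:z
4(b) covers 0:b
5(a) covers 2:z
6(a) covers 5:a
7(c) covers 3:x
floor of heap: 0:b, 1:c, 2:z
completions by unplaced set U, small U first (add the entries for U minus each lowest piece of U):
  |U|=1: {4}:1  {6}:1  {7}:1
  |U|=2: {0,4}:1  {3,7}:1  {4,6}:2  {4,7}:2  {5,6}:1  {6,7}:2
  |U|=3: {0,4,6}:3  {0,4,7}:3  {1,3,7}:1  {3,4,7}:3  {3,6,7}:3  {4,5,6}:3  {4,6,7}:6  {5,6,7}:3
  |U|=4: {0,3,4,7}:6  {0,4,5,6}:6  {0,4,6,7}:12  {1,3,4,7}:4  {1,3,6,7}:4  {3,4,6,7}:12  {3,5,6,7}:6  {4,5,6,7}:12
  |U|=5: {0,1,3,4,7}:10  {0,3,4,6,7}:30  {0,4,5,6,7}:30  {1,3,4,6,7}:20  {1,3,5,6,7}:10  {2,3,5,6,7}:6  {3,4,5,6,7}:30
  |U|=6: {0,1,3,4,6,7}:60  {0,3,4,5,6,7}:90  {1,2,3,5,6,7}:16  {1,3,4,5,6,7}:60  {2,3,4,5,6,7}:36
  start at 0(b): 112
  start at 1(c): 126
  start at 2(z): 210
sum over floor = 448

448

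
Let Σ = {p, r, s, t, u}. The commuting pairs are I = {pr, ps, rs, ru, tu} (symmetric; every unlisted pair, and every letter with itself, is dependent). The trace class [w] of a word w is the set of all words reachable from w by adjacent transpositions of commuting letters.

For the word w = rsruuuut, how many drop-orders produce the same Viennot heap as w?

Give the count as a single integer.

#0=r has no predecessor
#1=s has no predecessor
#2=r depends on [0:r]
#3=u depends on [1:s]
#4=u depends on [3:u]
#5=u depends on [4:u]
#6=u depends on [5:u]
#7=t depends on [1:s, 2:r]
sources: [0:r, 1:s]
N(rest) = Σ N(rest − s) over sources s of rest; N(one piece) = 1:
  size 1 → [6]=1  [7]=1
  size 2 → [2,7]=1  [5,6]=1  [6,7]=2
  size 3 → [0,2,7]=1  [2,6,7]=3  [4,5,6]=1  [5,6,7]=3
  size 4 → [0,2,6,7]=4  [2,5,6,7]=6  [3,4,5,6]=1  [4,5,6,7]=4
  size 5 → [0,2,5,6,7]=10  [2,4,5,6,7]=10  [3,4,5,6,7]=5
  size 6 → [0,2,4,5,6,7]=20  [1,3,4,5,6,7]=5  [2,3,4,5,6,7]=15
  first=0(r) contributes 20
  first=1(s) contributes 35
|[w]| = 55

55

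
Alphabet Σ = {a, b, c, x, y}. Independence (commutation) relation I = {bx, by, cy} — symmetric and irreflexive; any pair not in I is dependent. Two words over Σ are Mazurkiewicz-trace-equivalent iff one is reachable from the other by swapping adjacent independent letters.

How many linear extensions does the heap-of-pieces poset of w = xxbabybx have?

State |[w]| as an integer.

0(x) covers ∅
1(x) covers 0:x
2(b) covers ∅
3(a) covers 1:x, 2:b
4(b) covers 3:a
5(y) covers 3:a
6(b) covers 4:b
7(x) covers 5:y
floor of heap: 0:x, 2:b
completions by unplaced set U, small U first (add the entries for U minus each lowest piece of U):
  |U|=1: {6}:1  {7}:1
  |U|=2: {4,6}:1  {5,7}:1  {6,7}:2
  |U|=3: {4,6,7}:3  {5,6,7}:3
  |U|=4: {4,5,6,7}:6
  |U|=5: {3,4,5,6,7}:6
  |U|=6: {1,3,4,5,6,7}:6  {2,3,4,5,6,7}:6
  start at 0(x): 12
  start at 2(b): 6
sum over floor = 18

18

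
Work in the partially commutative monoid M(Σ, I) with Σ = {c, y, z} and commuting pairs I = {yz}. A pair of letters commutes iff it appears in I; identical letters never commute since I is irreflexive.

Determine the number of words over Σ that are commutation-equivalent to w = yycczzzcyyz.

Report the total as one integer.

piece 0:y — minimal
piece 1:y rests on {0:y}
piece 2:c rests on {1:y}
piece 3:c rests on {2:c}
piece 4:z rests on {3:c}
piece 5:z rests on {4:z}
piece 6:z rests on {5:z}
piece 7:c rests on {6:z}
piece 8:y rests on {7:c}
piece 9:y rests on {8:y}
piece 10:z rests on {7:c}
minimal pieces: {0:y}
ways to finish when only these pieces remain (= sum over removing one remaining piece with nothing left below it):
  1 left: {9}→1  {10}→1
  2 left: {8,9}→1  {9,10}→2
  3 left: {8,9,10}→3
  4 left: {7,8,9,10}→3
  5 left: {6,7,8,9,10}→3
  6 left: {5,6,7,8,9,10}→3
  7 left: {4,5,6,7,8,9,10}→3
  8 left: {3,4,5,6,7,8,9,10}→3
  9 left: {2,3,4,5,6,7,8,9,10}→3
  placing 0:y first → 3 extensions

3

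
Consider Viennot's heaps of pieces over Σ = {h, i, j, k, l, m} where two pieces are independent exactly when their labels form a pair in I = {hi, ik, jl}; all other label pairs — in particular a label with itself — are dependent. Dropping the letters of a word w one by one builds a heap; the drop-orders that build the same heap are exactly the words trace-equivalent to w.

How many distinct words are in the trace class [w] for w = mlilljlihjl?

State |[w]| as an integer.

drop 0:m onto floor
drop 1:l onto {0:m}
drop 2:i onto {1:l}
drop 3:l onto {2:i}
drop 4:l onto {3:l}
drop 5:j onto {2:i}
drop 6:l onto {4:l}
drop 7:i onto {5:j, 6:l}
drop 8:h onto {5:j, 6:l}
drop 9:j onto {7:i, 8:h}
drop 10:l onto {7:i, 8:h}
ground layer = {0:m}
drop-orders for the pieces not yet dropped (sum over which currently-grounded one goes next):
  1 to go: {9} 1  {10} 1
  2 to go: {9,10} 2
  3 to go: {7,9,10} 2  {8,9,10} 2
  4 to go: {7,8,9,10} 4
  5 to go: {5,7,8,9,10} 4  {6,7,8,9,10} 4
  6 to go: {4,6,7,8,9,10} 4  {5,6,7,8,9,10} 8
  7 to go: {3,4,6,7,8,9,10} 4  {4,5,6,7,8,9,10} 12
  8 to go: {3,4,5,6,7,8,9,10} 16
  9 to go: {2,3,4,5,6,7,8,9,10} 16
  if 0:m drops first: 16 orders

16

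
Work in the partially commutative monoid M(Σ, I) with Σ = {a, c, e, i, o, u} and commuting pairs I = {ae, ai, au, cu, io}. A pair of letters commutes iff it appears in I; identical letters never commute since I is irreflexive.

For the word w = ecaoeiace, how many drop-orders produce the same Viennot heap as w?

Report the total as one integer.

0(e) covers ∅
1(c) covers 0:e
2(a) covers 1:c
3(o) covers 2:a
4(e) covers 3:o
5(i) covers 4:e
6(a) covers 3:o
7(c) covers 5:i, 6:a
8(e) covers 7:c
floor of heap: 0:e
completions by unplaced set U, small U first (add the entries for U minus each lowest piece of U):
  |U|=1: {8}:1
  |U|=2: {7,8}:1
  |U|=3: {5,7,8}:1  {6,7,8}:1
  |U|=4: {4,5,7,8}:1  {5,6,7,8}:2
  |U|=5: {4,5,6,7,8}:3
  |U|=6: {3,4,5,6,7,8}:3
  |U|=7: {2,3,4,5,6,7,8}:3
  start at 0(e): 3

3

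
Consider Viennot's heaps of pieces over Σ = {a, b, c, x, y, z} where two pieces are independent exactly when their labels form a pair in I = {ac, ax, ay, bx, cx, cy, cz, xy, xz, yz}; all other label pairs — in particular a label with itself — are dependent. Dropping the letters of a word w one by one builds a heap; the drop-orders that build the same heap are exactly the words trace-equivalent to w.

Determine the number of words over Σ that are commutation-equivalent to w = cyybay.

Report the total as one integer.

0(c) covers ∅
1(y) covers ∅
2(y) covers 1:y
3(b) covers 0:c, 2:y
4(a) covers 3:b
5(y) covers 3:b
floor of heap: 0:c, 1:y
completions by unplaced set U, small U first (add the entries for U minus each lowest piece of U):
  |U|=1: {4}:1  {5}:1
  |U|=2: {4,5}:2
  |U|=3: {3,4,5}:2
  |U|=4: {0,3,4,5}:2  {2,3,4,5}:2
  start at 0(c): 2
  start at 1(y): 4
sum over floor = 6

6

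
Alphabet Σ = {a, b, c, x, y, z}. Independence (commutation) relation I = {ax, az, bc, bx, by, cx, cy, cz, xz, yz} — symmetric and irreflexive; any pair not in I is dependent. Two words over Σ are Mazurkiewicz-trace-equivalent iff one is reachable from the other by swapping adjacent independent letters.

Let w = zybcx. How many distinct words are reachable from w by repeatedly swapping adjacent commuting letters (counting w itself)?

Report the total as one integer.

piece 0:z — minimal
piece 1:y — minimal
piece 2:b rests on {0:z}
piece 3:c — minimal
piece 4:x rests on {1:y}
minimal pieces: {0:z, 1:y, 3:c}
ways to finish when only these pieces remain (= sum over removing one remaining piece with nothing left below it):
  1 left: {2}→1  {3}→1  {4}→1
  2 left: {0,2}→1  {1,4}→1  {2,3}→2  {2,4}→2  {3,4}→2
  3 left: {0,2,3}→3  {0,2,4}→3  {1,2,4}→3  {1,3,4}→3  {2,3,4}→6
  placing 0:z first → 12 extensions
  placing 1:y first → 12 extensions
  placing 3:c first → 6 extensions
total linear extensions = 30

30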